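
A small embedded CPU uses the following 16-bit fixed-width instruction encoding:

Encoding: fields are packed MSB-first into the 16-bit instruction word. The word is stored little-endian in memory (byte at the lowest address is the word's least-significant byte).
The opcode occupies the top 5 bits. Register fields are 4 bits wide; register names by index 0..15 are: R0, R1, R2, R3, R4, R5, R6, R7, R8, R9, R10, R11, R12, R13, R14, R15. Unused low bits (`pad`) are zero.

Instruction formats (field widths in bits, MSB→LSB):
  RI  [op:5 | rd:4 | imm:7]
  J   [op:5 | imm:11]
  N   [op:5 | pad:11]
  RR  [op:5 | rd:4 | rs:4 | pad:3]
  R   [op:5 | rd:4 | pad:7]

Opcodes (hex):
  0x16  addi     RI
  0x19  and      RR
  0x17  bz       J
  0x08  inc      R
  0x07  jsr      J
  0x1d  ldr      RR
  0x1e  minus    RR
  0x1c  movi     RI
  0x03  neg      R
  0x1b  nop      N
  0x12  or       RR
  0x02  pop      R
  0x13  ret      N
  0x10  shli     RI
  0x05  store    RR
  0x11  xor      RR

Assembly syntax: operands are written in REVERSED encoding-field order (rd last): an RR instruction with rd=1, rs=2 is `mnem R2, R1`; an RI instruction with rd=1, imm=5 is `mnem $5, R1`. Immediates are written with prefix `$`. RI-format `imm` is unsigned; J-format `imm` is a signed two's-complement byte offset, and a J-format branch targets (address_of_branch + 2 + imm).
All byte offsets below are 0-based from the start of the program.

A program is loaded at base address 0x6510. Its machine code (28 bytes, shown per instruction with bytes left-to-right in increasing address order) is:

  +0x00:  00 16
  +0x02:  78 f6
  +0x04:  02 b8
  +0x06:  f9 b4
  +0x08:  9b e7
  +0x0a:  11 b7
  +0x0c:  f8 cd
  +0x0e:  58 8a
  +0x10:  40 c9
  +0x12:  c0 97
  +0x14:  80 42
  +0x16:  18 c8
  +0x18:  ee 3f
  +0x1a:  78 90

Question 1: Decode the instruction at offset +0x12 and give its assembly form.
@+12  little-endian(c0 97) = 0x97c0
  op=0x97c0>>11=0x12 ⇒ or (RR)
  [10:7] rd=15 = R15
  [6:3] rs=8 = R8

or R8, R15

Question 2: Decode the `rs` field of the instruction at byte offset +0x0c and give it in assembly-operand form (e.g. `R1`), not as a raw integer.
R15

+0x0c: f8 cd ⇒ word 0xcdf8 (little)
  top 5b → 0x19 → and [RR]
  rd@[10:7]=0xb ⇒ R11
  rs@[6:3]=0xf ⇒ R15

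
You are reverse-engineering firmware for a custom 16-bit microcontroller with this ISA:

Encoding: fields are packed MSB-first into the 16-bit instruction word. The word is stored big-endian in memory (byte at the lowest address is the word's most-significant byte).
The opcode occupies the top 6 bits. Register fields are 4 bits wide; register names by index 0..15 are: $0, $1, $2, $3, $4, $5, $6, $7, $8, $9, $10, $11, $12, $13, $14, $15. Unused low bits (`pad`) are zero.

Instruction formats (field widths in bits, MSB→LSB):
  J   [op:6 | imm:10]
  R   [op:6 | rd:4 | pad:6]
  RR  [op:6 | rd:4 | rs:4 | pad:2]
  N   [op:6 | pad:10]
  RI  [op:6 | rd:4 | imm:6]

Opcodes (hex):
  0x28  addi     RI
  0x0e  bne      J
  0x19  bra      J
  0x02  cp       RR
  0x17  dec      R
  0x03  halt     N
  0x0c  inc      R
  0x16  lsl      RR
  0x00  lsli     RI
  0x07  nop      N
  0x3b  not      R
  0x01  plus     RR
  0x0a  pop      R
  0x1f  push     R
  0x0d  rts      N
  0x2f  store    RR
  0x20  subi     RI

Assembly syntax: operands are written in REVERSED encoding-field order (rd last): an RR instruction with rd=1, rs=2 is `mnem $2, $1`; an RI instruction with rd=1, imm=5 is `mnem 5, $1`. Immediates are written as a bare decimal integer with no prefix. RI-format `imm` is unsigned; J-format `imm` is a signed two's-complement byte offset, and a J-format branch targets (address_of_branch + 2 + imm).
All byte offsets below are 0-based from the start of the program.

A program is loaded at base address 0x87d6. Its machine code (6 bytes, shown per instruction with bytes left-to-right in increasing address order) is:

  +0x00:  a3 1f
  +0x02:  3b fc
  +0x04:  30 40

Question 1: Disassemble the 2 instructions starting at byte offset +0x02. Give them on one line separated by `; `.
off 0x02: read 3b fc as big → 0x3bfc
  top 6b → 0xe → bne [J]
  [9:0] imm=1020 (s10→-4) = -4
off 0x04: read 30 40 as big → 0x3040
  top 6b → 0xc → inc [R]
  [9:6] rd=1 = $1

bne -4; inc $1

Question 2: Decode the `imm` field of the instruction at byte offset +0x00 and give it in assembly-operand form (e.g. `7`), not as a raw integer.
+0x00: a3 1f ⇒ word 0xa31f (big)
  top 6b → 0x28 → addi [RI]
  rd: (w>>6)&0xf=0xc → $12
  imm: (w>>0)&0x3f=0x1f → 31

31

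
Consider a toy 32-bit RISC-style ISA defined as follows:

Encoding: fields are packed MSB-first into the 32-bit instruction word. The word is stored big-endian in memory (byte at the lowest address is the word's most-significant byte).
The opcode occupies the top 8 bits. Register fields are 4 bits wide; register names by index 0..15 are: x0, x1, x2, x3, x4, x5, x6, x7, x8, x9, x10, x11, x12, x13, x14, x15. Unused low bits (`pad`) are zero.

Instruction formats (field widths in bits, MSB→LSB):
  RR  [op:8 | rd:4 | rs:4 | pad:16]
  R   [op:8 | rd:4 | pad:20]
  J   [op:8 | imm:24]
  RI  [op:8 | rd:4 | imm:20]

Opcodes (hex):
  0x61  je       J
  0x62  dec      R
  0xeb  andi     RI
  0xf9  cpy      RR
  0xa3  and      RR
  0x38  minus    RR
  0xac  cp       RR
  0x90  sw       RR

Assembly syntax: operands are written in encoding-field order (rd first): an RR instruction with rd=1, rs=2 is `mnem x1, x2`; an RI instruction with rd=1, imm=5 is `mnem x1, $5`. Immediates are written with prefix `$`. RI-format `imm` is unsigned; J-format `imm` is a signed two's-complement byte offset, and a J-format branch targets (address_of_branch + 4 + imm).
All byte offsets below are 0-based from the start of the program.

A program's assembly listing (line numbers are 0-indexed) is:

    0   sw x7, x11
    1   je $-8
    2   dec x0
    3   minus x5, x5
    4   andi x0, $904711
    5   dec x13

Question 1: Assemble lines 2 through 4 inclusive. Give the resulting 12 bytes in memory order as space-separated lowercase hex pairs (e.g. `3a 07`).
2. dec fields op=0x62:8|rd=0:4|pad=0:20 → word 62000000h → 62 00 00 00
3. minus fields op=0x38:8|rd=5:4|rs=5:4|pad=0:16 → word 38550000h → 38 55 00 00
4. andi fields op=0xeb:8|rd=0:4|imm=904711:20 → word eb0dce07h → eb 0d ce 07

62 00 00 00 38 55 00 00 eb 0d ce 07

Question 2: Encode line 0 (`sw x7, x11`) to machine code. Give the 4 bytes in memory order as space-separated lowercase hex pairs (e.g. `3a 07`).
90 7b 00 00

0. sw fields op=0x90:8|rd=7:4|rs=11:4|pad=0:16 → word 907b0000h → 90 7b 00 00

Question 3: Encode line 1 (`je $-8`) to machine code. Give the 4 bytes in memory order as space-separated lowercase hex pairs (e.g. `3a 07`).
line 1 (je): pack op=0x61:8|imm=-8:24 = 0x61fffff8; big→ 61 ff ff f8

61 ff ff f8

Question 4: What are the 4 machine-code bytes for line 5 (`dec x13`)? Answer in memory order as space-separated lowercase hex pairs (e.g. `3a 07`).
62 d0 00 00

L5: dec op=0x62:8|rd=13:4|pad=0:20 ⇒ 0x62d00000 ⇒ big 62 d0 00 00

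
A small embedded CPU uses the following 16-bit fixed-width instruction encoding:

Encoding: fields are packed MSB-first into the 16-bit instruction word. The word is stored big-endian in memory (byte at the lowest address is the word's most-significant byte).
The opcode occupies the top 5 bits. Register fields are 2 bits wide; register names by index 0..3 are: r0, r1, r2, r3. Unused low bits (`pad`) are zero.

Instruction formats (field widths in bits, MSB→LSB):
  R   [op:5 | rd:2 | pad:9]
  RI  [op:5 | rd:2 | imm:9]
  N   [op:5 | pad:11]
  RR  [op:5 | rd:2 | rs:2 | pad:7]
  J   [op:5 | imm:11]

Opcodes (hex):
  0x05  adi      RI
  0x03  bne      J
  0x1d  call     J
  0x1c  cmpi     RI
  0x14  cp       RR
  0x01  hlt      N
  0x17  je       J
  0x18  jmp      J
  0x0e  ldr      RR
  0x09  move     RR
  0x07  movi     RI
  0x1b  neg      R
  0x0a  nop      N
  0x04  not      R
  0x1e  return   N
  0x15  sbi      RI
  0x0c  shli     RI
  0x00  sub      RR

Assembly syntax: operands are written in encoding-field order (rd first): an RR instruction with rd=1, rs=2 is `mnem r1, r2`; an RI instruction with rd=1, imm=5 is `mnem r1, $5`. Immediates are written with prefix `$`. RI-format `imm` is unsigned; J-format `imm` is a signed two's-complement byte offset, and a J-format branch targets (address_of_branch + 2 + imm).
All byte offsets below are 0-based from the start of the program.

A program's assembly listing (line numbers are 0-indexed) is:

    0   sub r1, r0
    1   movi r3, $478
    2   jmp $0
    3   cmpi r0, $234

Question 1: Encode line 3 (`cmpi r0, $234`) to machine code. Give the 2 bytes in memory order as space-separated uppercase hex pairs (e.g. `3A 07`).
E0 EA

L3: cmpi op=0x1c:5|rd=0:2|imm=234:9 ⇒ 0xe0ea ⇒ big e0 ea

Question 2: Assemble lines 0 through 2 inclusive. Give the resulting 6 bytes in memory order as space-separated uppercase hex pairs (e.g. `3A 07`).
L0: sub op=0x0:5|rd=1:2|rs=0:2|pad=0:7 ⇒ 0x0200 ⇒ big 02 00
L1: movi op=0x7:5|rd=3:2|imm=478:9 ⇒ 0x3fde ⇒ big 3f de
L2: jmp op=0x18:5|imm=0:11 ⇒ 0xc000 ⇒ big c0 00

02 00 3F DE C0 00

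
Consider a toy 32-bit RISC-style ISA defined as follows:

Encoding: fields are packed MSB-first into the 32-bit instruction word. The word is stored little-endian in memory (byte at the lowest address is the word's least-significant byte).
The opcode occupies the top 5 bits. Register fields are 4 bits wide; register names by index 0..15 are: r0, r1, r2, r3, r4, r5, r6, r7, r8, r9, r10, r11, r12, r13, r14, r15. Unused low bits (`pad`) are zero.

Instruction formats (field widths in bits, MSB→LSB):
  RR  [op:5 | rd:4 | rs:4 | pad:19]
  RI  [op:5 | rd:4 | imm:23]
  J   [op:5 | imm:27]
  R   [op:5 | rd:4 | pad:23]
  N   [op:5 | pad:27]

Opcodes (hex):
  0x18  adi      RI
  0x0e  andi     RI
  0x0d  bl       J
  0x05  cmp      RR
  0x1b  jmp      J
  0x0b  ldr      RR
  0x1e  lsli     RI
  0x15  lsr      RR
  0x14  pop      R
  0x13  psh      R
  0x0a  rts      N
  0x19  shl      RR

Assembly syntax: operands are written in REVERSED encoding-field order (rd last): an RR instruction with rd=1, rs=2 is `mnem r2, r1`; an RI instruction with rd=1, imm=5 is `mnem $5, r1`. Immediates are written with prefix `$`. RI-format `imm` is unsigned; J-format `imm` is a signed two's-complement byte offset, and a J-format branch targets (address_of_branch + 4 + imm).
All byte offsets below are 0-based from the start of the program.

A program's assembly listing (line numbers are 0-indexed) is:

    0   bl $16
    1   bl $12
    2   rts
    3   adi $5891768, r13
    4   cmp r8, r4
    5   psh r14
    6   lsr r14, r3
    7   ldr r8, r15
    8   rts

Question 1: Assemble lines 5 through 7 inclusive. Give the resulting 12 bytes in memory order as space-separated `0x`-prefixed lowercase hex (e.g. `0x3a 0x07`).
L5: psh op=0x13:5|rd=14:4|pad=0:23 ⇒ 0x9f000000 ⇒ little 00 00 00 9f
L6: lsr op=0x15:5|rd=3:4|rs=14:4|pad=0:19 ⇒ 0xa9f00000 ⇒ little 00 00 f0 a9
L7: ldr op=0xb:5|rd=15:4|rs=8:4|pad=0:19 ⇒ 0x5fc00000 ⇒ little 00 00 c0 5f

0x00 0x00 0x00 0x9f 0x00 0x00 0xf0 0xa9 0x00 0x00 0xc0 0x5f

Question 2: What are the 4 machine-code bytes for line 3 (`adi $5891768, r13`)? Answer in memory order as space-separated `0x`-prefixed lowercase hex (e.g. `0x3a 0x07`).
L3: adi op=0x18:5|rd=13:4|imm=5891768:23 ⇒ 0xc6d9e6b8 ⇒ little b8 e6 d9 c6

0xb8 0xe6 0xd9 0xc6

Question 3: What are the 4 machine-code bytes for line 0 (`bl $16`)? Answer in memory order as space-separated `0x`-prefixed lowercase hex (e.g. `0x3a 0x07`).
0x10 0x00 0x00 0x68

L0: bl op=0xd:5|imm=16:27 ⇒ 0x68000010 ⇒ little 10 00 00 68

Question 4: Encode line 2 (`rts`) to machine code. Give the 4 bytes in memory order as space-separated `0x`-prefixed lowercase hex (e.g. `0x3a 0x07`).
0x00 0x00 0x00 0x50

line 2 (rts): pack op=0xa:5|pad=0:27 = 0x50000000; little→ 00 00 00 50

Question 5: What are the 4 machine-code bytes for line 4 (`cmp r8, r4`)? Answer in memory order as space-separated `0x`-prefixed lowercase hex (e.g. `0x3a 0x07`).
0x00 0x00 0x40 0x2a

L4: cmp op=0x5:5|rd=4:4|rs=8:4|pad=0:19 ⇒ 0x2a400000 ⇒ little 00 00 40 2a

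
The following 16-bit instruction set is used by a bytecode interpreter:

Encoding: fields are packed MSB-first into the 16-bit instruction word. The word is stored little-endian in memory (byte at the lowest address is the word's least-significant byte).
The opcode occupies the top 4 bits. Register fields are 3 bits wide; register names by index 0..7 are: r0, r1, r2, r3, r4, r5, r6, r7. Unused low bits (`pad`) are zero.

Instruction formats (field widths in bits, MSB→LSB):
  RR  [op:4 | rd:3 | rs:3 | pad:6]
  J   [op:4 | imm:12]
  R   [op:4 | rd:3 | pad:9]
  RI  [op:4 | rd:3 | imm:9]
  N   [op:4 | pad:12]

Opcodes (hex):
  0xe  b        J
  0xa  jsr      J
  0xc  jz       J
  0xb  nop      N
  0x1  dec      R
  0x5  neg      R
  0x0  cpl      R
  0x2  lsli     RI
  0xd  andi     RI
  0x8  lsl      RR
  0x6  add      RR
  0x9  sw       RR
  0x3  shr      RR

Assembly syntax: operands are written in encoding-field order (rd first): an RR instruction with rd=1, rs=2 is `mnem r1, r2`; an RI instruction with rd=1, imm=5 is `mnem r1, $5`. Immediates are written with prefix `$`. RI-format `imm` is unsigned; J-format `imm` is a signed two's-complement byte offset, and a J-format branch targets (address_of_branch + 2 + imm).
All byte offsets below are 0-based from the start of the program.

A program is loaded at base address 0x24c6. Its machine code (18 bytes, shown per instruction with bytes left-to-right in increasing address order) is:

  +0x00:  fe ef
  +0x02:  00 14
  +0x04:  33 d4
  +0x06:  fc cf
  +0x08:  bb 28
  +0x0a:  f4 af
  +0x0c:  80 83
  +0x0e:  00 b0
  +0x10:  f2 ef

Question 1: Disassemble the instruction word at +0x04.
andi r2, $51

+0x04: 33 d4 ⇒ word 0xd433 (little)
  top 4b → 0xd → andi [RI]
  rd: (w>>9)&0x7=0x2 → r2
  imm: (w>>0)&0x1ff=0x33 → $51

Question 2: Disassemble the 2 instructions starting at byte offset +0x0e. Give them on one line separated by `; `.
@+0e  little-endian(00 b0) = 0xb000
  top 4b → 0xb → nop [N]
@+10  little-endian(f2 ef) = 0xeff2
  top 4b → 0xe → b [J]
  imm@[11:0]=0xff2 (s12→-14) ⇒ $-14

nop; b $-14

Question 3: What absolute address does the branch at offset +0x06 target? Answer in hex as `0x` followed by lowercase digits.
0x24ca

[06] fc cf → 0xcffc
  op=0xcffc>>12=0xc ⇒ jz (J)
  [11:0] imm=4092 (s12→-4) = $-4
  target = base 0x24c6 + off 0x06 + 2 + imm -4 = 0x24ca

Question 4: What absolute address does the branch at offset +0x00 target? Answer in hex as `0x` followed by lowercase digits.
0x24c6

off 0x00: read fe ef as little → 0xeffe
  op=0xeffe>>12=0xe ⇒ b (J)
  [11:0] imm=4094 (s12→-2) = $-2
  target = base 0x24c6 + off 0x00 + 2 + imm -2 = 0x24c6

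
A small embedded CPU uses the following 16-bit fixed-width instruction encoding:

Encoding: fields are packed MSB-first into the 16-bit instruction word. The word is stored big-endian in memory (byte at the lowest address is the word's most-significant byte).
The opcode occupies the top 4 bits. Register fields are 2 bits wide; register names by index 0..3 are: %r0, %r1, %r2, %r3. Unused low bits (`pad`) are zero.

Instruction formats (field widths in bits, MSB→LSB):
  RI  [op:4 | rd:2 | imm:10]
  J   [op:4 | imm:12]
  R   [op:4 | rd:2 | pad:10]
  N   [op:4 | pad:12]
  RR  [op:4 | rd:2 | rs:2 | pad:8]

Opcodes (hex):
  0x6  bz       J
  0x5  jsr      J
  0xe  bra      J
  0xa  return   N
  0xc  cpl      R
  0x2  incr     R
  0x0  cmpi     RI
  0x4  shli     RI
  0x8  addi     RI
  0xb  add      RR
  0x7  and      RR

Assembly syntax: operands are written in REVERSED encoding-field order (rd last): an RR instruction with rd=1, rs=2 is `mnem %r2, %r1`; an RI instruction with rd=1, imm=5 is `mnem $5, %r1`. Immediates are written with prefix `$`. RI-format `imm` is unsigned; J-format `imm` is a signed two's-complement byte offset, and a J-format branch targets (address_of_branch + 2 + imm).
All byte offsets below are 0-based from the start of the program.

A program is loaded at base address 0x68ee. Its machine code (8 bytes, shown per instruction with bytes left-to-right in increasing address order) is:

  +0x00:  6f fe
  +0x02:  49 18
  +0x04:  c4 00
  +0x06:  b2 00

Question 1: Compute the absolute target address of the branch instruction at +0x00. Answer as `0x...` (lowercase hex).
@+00  big-endian(6f fe) = 0x6ffe
  opcode bits[15:12]=0x6: bz/J
  [11:0] imm=4094 (s12→-2) = $-2
  target = base 0x68ee + off 0x00 + 2 + imm -2 = 0x68ee

0x68ee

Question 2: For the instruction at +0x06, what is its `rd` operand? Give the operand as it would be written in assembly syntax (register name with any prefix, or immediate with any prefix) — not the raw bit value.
off 0x06: read b2 00 as big → 0xb200
  top 4b → 0xb → add [RR]
  rd: (w>>10)&0x3=0x0 → %r0
  rs: (w>>8)&0x3=0x2 → %r2

%r0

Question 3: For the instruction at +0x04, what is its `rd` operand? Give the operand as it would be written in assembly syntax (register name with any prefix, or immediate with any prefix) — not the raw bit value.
%r1

@+04  big-endian(c4 00) = 0xc400
  top 4b → 0xc → cpl [R]
  [11:10] rd=1 = %r1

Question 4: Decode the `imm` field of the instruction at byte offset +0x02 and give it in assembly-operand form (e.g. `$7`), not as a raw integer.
$280

@+02  big-endian(49 18) = 0x4918
  top 4b → 0x4 → shli [RI]
  rd@[11:10]=0x2 ⇒ %r2
  imm@[9:0]=0x118 ⇒ $280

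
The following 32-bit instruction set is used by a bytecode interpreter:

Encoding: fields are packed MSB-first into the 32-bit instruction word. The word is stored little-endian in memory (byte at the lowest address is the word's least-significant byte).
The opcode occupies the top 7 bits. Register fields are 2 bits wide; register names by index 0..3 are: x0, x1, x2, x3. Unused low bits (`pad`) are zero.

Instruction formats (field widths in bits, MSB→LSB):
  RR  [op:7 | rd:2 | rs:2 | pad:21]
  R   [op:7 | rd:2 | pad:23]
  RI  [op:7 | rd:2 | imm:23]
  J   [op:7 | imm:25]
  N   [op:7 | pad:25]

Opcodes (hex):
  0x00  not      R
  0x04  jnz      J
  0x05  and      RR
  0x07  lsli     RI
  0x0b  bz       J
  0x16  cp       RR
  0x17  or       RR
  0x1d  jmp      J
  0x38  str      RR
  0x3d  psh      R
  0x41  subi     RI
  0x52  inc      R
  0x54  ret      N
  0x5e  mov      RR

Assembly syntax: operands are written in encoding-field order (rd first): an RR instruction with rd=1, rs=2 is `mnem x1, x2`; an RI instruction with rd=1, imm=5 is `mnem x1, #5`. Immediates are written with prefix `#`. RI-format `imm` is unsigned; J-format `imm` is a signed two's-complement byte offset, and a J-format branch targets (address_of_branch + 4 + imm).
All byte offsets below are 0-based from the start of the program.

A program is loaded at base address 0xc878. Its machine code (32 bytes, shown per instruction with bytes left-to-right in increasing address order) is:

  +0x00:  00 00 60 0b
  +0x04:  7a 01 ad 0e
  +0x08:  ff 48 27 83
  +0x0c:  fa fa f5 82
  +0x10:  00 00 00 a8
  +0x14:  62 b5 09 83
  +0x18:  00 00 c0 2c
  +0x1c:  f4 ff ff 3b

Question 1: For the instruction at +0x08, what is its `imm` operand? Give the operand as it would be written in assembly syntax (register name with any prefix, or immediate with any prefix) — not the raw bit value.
+0x08: ff 48 27 83 ⇒ word 0x832748ff (little)
  opcode bits[31:25]=0x41: subi/RI
  rd: (w>>23)&0x3=0x2 → x2
  imm: (w>>0)&0x7fffff=0x2748ff → #2574591

#2574591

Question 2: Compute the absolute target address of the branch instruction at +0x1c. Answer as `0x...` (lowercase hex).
0xc88c

+0x1c: f4 ff ff 3b ⇒ word 0x3bfffff4 (little)
  opcode bits[31:25]=0x1d: jmp/J
  imm: (w>>0)&0x1ffffff=0x1fffff4 (s25→-12) → #-12
  target = base 0xc878 + off 0x1c + 4 + imm -12 = 0xc88c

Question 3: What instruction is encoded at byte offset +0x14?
+0x14: 62 b5 09 83 ⇒ word 0x8309b562 (little)
  op=0x8309b562>>25=0x41 ⇒ subi (RI)
  rd: (w>>23)&0x3=0x2 → x2
  imm: (w>>0)&0x7fffff=0x9b562 → #636258

subi x2, #636258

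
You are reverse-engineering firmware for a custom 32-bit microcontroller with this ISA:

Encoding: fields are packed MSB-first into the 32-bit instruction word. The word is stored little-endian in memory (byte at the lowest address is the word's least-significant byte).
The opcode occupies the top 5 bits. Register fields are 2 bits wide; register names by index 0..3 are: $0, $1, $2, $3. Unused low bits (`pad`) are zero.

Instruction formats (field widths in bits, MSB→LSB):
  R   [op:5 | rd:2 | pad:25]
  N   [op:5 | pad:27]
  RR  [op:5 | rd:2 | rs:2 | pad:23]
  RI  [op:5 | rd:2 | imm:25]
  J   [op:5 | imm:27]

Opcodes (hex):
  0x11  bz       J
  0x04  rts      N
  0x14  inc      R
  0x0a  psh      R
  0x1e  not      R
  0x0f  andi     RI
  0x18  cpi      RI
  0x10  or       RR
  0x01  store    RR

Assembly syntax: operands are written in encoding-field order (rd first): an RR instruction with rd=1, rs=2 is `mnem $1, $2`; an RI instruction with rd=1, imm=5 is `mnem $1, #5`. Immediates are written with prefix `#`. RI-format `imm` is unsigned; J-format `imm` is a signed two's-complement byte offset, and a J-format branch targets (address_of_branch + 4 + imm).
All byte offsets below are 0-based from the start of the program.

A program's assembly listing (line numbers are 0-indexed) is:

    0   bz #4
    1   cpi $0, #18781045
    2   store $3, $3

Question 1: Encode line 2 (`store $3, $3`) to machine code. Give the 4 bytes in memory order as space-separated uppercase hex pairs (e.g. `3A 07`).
2. store fields op=0x1:5|rd=3:2|rs=3:2|pad=0:23 → word 0f800000h → 00 00 80 0f

00 00 80 0F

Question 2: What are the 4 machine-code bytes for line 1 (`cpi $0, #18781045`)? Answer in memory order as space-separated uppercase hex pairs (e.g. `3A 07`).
75 93 1E C1

L1: cpi op=0x18:5|rd=0:2|imm=18781045:25 ⇒ 0xc11e9375 ⇒ little 75 93 1e c1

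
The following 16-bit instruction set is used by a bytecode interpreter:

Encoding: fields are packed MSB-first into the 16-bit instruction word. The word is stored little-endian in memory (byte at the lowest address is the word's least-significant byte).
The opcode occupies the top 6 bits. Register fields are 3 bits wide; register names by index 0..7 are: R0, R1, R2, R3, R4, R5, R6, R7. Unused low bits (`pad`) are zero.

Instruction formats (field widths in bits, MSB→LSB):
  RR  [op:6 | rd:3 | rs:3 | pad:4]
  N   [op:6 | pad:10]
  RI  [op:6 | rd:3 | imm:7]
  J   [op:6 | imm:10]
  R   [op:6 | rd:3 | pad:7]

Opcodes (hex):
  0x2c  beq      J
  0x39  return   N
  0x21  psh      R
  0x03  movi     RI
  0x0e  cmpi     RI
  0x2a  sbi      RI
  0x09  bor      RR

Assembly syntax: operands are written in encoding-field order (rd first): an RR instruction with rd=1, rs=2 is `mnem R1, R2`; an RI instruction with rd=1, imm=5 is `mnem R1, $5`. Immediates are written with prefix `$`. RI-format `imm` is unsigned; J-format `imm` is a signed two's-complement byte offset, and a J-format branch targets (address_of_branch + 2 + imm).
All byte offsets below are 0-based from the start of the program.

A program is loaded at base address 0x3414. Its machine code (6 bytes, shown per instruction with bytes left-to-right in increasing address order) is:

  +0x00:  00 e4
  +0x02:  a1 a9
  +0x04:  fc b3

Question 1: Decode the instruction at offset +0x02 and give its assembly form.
sbi R3, $33

+0x02: a1 a9 ⇒ word 0xa9a1 (little)
  op=0xa9a1>>10=0x2a ⇒ sbi (RI)
  rd: (w>>7)&0x7=0x3 → R3
  imm: (w>>0)&0x7f=0x21 → $33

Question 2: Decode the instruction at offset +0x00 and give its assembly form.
return

+0x00: 00 e4 ⇒ word 0xe400 (little)
  opcode bits[15:10]=0x39: return/N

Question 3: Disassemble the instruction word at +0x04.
[04] fc b3 → 0xb3fc
  top 6b → 0x2c → beq [J]
  imm: (w>>0)&0x3ff=0x3fc (s10→-4) → $-4

beq $-4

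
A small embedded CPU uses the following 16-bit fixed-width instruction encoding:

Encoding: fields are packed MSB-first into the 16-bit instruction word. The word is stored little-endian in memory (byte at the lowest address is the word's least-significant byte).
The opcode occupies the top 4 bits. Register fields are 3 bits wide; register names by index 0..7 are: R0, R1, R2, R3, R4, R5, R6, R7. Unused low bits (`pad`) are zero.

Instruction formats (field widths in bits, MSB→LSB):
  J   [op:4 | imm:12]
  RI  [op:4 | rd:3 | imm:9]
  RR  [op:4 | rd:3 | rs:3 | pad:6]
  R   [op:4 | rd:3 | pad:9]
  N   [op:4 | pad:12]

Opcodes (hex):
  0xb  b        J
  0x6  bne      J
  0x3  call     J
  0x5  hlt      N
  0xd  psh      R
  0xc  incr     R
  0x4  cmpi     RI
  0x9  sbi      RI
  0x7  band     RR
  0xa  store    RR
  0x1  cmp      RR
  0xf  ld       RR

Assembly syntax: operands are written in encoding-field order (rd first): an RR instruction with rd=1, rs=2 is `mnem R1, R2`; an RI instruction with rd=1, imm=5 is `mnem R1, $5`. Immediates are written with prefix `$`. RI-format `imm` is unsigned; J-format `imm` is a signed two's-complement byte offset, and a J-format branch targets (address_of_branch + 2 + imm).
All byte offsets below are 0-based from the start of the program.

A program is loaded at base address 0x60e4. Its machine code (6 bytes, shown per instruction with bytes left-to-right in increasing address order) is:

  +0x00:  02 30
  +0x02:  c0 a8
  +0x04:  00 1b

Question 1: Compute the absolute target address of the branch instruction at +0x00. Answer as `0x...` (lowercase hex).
+0x00: 02 30 ⇒ word 0x3002 (little)
  opcode bits[15:12]=0x3: call/J
  imm@[11:0]=0x2 ⇒ $2
  target = base 0x60e4 + off 0x00 + 2 + imm 2 = 0x60e8

0x60e8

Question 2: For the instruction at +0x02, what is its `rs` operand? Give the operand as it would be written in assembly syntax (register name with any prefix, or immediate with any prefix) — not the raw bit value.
R3

+0x02: c0 a8 ⇒ word 0xa8c0 (little)
  opcode bits[15:12]=0xa: store/RR
  rd@[11:9]=0x4 ⇒ R4
  rs@[8:6]=0x3 ⇒ R3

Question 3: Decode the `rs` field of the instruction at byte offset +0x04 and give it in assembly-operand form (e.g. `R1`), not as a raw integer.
@+04  little-endian(00 1b) = 0x1b00
  top 4b → 0x1 → cmp [RR]
  rd: (w>>9)&0x7=0x5 → R5
  rs: (w>>6)&0x7=0x4 → R4

R4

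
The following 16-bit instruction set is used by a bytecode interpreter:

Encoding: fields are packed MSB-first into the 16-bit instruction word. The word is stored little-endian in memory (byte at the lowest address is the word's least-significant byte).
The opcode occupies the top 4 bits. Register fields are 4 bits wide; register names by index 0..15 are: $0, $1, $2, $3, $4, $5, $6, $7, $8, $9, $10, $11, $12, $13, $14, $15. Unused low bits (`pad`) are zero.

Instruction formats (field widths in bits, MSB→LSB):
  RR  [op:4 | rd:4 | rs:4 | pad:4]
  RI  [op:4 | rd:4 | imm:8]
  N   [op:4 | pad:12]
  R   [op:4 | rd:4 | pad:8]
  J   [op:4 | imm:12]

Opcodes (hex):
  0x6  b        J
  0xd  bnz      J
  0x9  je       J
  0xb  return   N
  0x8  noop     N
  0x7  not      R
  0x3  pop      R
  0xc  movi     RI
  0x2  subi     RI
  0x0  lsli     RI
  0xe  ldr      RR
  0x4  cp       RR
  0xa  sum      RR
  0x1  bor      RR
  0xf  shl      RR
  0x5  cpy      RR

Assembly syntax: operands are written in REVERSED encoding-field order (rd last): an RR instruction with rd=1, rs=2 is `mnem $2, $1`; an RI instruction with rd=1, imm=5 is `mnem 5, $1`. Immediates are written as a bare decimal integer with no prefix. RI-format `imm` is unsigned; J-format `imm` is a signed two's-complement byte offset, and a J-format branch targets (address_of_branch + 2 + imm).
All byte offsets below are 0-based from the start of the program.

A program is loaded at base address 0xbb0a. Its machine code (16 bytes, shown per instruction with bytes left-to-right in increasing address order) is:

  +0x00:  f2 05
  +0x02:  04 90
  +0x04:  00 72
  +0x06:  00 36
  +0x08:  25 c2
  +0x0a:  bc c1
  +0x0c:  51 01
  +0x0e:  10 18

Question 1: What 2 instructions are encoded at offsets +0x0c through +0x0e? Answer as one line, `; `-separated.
lsli 81, $1; bor $1, $8

@+0c  little-endian(51 01) = 0x0151
  op=0x0151>>12=0x0 ⇒ lsli (RI)
  rd: (w>>8)&0xf=0x1 → $1
  imm: (w>>0)&0xff=0x51 → 81
@+0e  little-endian(10 18) = 0x1810
  op=0x1810>>12=0x1 ⇒ bor (RR)
  rd: (w>>8)&0xf=0x8 → $8
  rs: (w>>4)&0xf=0x1 → $1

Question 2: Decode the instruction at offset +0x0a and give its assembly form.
movi 188, $1

[0a] bc c1 → 0xc1bc
  opcode bits[15:12]=0xc: movi/RI
  [11:8] rd=1 = $1
  [7:0] imm=188 = 188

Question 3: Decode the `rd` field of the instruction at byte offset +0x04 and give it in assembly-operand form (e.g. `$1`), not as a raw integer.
$2

+0x04: 00 72 ⇒ word 0x7200 (little)
  opcode bits[15:12]=0x7: not/R
  rd: (w>>8)&0xf=0x2 → $2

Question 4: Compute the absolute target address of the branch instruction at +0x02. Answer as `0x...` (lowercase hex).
0xbb12

+0x02: 04 90 ⇒ word 0x9004 (little)
  opcode bits[15:12]=0x9: je/J
  imm@[11:0]=0x4 ⇒ 4
  target = base 0xbb0a + off 0x02 + 2 + imm 4 = 0xbb12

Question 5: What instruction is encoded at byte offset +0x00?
lsli 242, $5

@+00  little-endian(f2 05) = 0x05f2
  top 4b → 0x0 → lsli [RI]
  rd: (w>>8)&0xf=0x5 → $5
  imm: (w>>0)&0xff=0xf2 → 242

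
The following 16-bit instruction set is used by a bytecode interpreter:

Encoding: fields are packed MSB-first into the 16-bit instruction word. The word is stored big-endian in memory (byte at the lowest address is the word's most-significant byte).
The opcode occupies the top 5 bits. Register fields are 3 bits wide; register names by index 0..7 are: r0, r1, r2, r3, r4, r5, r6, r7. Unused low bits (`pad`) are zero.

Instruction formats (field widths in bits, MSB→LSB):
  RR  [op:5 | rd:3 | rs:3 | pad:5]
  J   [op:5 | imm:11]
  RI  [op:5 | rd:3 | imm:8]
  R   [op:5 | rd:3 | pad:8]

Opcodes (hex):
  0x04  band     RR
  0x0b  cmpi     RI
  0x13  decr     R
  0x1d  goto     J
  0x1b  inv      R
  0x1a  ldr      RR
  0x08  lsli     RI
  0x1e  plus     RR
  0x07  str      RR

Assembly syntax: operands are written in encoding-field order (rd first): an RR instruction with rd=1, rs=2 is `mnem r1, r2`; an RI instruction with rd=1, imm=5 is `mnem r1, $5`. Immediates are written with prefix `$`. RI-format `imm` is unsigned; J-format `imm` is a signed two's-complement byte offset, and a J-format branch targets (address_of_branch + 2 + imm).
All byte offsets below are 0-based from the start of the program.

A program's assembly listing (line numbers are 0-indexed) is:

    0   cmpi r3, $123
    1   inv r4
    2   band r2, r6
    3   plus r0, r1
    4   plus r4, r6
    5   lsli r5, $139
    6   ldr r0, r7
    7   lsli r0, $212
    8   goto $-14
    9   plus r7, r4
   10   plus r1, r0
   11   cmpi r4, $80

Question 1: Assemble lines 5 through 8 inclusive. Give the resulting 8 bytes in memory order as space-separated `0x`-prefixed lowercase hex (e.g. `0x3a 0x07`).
5. lsli fields op=0x8:5|rd=5:3|imm=139:8 → word 458bh → 45 8b
6. ldr fields op=0x1a:5|rd=0:3|rs=7:3|pad=0:5 → word d0e0h → d0 e0
7. lsli fields op=0x8:5|rd=0:3|imm=212:8 → word 40d4h → 40 d4
8. goto fields op=0x1d:5|imm=-14:11 → word eff2h → ef f2

0x45 0x8b 0xd0 0xe0 0x40 0xd4 0xef 0xf2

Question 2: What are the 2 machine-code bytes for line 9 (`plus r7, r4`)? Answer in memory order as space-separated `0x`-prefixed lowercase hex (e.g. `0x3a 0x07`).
0xf7 0x80

line 9 (plus): pack op=0x1e:5|rd=7:3|rs=4:3|pad=0:5 = 0xf780; big→ f7 80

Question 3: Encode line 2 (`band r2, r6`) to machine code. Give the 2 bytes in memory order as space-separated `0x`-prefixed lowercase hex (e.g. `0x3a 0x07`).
2. band fields op=0x4:5|rd=2:3|rs=6:3|pad=0:5 → word 22c0h → 22 c0

0x22 0xc0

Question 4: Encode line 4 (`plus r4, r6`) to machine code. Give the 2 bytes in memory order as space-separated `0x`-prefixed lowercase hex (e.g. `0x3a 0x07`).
line 4 (plus): pack op=0x1e:5|rd=4:3|rs=6:3|pad=0:5 = 0xf4c0; big→ f4 c0

0xf4 0xc0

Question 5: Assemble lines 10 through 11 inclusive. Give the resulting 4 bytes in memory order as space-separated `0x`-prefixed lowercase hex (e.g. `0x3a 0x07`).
10. plus fields op=0x1e:5|rd=1:3|rs=0:3|pad=0:5 → word f100h → f1 00
11. cmpi fields op=0xb:5|rd=4:3|imm=80:8 → word 5c50h → 5c 50

0xf1 0x00 0x5c 0x50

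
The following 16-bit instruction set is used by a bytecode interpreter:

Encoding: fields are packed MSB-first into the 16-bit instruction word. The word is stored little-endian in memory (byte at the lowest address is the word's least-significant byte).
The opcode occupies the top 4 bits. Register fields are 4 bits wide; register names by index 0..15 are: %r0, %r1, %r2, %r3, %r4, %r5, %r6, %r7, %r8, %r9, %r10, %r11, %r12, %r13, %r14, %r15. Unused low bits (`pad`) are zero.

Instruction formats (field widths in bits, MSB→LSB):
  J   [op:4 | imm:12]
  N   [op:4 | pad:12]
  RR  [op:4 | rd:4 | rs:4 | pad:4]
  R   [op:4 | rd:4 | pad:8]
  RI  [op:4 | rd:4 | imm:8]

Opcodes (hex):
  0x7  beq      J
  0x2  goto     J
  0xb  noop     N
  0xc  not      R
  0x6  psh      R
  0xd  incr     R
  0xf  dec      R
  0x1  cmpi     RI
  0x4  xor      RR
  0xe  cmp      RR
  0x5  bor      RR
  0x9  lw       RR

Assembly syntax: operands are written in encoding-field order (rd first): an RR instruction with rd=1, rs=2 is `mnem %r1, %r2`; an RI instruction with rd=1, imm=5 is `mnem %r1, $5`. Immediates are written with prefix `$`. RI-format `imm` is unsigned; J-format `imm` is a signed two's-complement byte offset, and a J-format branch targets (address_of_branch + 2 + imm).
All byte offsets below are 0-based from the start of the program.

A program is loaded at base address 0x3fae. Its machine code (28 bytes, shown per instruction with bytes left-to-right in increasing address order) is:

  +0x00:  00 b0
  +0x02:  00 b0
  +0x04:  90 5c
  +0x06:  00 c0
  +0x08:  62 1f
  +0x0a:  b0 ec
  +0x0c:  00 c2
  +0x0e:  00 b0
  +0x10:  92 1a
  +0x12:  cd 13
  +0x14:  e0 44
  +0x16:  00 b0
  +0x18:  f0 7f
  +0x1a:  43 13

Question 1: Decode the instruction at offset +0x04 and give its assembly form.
bor %r12, %r9

+0x04: 90 5c ⇒ word 0x5c90 (little)
  op=0x5c90>>12=0x5 ⇒ bor (RR)
  rd@[11:8]=0xc ⇒ %r12
  rs@[7:4]=0x9 ⇒ %r9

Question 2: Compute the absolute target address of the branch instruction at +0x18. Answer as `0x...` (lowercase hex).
off 0x18: read f0 7f as little → 0x7ff0
  top 4b → 0x7 → beq [J]
  imm@[11:0]=0xff0 (s12→-16) ⇒ $-16
  target = base 0x3fae + off 0x18 + 2 + imm -16 = 0x3fb8

0x3fb8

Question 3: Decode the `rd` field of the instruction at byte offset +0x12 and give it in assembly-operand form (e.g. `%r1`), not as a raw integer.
[12] cd 13 → 0x13cd
  op=0x13cd>>12=0x1 ⇒ cmpi (RI)
  rd: (w>>8)&0xf=0x3 → %r3
  imm: (w>>0)&0xff=0xcd → $205

%r3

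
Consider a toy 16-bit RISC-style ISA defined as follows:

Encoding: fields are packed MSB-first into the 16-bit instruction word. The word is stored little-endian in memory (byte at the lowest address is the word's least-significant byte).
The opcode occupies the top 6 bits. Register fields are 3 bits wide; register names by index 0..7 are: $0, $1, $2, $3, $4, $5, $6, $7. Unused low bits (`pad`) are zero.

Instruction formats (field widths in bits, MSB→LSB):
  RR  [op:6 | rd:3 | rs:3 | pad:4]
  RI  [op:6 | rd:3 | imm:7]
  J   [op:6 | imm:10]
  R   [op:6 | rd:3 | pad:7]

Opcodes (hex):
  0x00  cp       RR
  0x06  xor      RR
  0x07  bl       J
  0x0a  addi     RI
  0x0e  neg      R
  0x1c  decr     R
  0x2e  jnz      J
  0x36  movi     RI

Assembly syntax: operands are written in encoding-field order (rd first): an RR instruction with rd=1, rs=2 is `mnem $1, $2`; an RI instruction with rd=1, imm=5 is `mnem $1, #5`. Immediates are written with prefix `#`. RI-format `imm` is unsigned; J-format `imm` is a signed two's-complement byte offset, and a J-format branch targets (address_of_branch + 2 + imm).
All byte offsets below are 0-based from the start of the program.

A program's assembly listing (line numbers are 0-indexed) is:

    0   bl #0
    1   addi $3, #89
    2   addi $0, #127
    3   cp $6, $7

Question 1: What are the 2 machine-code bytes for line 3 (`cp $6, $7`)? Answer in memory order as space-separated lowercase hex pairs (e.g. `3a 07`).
3. cp fields op=0x0:6|rd=6:3|rs=7:3|pad=0:4 → word 0370h → 70 03

70 03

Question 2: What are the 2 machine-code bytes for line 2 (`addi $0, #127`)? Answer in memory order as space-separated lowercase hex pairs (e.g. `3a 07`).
7f 28

L2: addi op=0xa:6|rd=0:3|imm=127:7 ⇒ 0x287f ⇒ little 7f 28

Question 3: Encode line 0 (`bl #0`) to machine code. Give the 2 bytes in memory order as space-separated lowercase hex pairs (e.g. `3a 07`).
0. bl fields op=0x7:6|imm=0:10 → word 1c00h → 00 1c

00 1c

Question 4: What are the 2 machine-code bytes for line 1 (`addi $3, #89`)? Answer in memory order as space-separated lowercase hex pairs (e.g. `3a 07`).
L1: addi op=0xa:6|rd=3:3|imm=89:7 ⇒ 0x29d9 ⇒ little d9 29

d9 29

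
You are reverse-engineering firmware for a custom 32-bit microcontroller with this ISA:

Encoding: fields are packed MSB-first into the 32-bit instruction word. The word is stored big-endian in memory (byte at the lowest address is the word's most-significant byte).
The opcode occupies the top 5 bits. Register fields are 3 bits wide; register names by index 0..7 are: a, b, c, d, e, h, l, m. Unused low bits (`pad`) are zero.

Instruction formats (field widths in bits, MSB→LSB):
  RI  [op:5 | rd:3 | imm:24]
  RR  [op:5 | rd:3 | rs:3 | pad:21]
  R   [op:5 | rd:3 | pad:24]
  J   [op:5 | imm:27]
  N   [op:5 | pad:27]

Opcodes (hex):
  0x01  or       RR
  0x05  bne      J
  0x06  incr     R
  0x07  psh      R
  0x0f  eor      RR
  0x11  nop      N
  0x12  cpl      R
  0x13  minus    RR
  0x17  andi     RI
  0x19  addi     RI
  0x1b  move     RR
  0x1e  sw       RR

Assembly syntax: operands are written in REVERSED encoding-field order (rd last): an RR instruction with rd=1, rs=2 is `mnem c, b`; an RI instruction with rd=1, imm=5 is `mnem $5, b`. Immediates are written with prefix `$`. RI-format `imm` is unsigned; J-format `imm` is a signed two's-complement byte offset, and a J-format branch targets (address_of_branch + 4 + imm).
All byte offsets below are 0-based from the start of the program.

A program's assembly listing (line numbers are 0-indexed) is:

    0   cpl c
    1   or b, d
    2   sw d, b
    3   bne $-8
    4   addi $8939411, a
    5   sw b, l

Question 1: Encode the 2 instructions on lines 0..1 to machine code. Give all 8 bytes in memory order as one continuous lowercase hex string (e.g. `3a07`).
920000000b200000

0. cpl fields op=0x12:5|rd=2:3|pad=0:24 → word 92000000h → 92 00 00 00
1. or fields op=0x1:5|rd=3:3|rs=1:3|pad=0:21 → word 0b200000h → 0b 20 00 00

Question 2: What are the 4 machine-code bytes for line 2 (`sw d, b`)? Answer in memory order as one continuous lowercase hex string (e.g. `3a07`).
line 2 (sw): pack op=0x1e:5|rd=1:3|rs=3:3|pad=0:21 = 0xf1600000; big→ f1 60 00 00

f1600000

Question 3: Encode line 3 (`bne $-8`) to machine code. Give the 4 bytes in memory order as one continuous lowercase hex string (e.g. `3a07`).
2ffffff8

3. bne fields op=0x5:5|imm=-8:27 → word 2ffffff8h → 2f ff ff f8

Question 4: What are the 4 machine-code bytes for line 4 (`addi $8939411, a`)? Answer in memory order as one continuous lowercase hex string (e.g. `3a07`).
c8886793

L4: addi op=0x19:5|rd=0:3|imm=8939411:24 ⇒ 0xc8886793 ⇒ big c8 88 67 93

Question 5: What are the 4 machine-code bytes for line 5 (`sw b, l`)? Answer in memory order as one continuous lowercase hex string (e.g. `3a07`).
f6200000

line 5 (sw): pack op=0x1e:5|rd=6:3|rs=1:3|pad=0:21 = 0xf6200000; big→ f6 20 00 00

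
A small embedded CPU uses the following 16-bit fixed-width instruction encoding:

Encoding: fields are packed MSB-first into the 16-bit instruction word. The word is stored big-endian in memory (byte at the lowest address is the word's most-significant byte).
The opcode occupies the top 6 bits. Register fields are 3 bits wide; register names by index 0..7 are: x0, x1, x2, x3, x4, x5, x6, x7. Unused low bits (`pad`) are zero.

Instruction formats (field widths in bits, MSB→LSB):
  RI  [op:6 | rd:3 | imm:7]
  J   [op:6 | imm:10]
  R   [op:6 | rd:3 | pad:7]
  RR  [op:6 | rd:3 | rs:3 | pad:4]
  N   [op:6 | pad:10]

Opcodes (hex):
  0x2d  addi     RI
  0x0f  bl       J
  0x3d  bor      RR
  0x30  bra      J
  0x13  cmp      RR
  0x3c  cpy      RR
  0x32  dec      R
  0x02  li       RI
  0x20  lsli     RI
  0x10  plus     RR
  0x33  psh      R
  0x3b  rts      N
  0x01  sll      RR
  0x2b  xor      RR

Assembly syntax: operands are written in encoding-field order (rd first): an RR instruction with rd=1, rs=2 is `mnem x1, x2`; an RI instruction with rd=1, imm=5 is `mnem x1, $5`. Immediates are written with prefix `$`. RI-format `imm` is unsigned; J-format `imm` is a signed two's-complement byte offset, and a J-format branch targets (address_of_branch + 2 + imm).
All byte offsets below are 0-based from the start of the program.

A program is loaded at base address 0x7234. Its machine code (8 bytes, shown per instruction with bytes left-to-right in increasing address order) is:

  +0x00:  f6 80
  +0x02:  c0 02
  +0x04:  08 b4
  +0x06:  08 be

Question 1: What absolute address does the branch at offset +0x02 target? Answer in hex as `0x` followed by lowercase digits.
@+02  big-endian(c0 02) = 0xc002
  opcode bits[15:10]=0x30: bra/J
  [9:0] imm=2 = $2
  target = base 0x7234 + off 0x02 + 2 + imm 2 = 0x723a

0x723a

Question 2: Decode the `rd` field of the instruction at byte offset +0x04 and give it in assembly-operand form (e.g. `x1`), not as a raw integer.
off 0x04: read 08 b4 as big → 0x08b4
  op=0x08b4>>10=0x2 ⇒ li (RI)
  [9:7] rd=1 = x1
  [6:0] imm=52 = $52

x1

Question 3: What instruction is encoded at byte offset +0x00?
[00] f6 80 → 0xf680
  top 6b → 0x3d → bor [RR]
  [9:7] rd=5 = x5
  [6:4] rs=0 = x0

bor x5, x0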